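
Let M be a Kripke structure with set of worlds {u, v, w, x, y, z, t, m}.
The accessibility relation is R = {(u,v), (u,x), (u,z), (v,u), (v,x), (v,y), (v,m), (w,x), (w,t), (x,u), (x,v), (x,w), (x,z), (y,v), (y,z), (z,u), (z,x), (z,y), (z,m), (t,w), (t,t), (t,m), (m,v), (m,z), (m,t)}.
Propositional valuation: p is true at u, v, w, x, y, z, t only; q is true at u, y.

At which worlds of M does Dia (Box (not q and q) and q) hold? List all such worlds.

none

Let φ = Dia (Box (not q and q) and q). Evaluate φ at each world:
  u (successors {v, x, z}): φ is false.
  v (successors {u, x, y, m}): φ is false.
  w (successors {x, t}): φ is false.
  x (successors {u, v, w, z}): φ is false.
  y (successors {v, z}): φ is false.
  z (successors {u, x, y, m}): φ is false.
  t (successors {w, t, m}): φ is false.
  m (successors {v, z, t}): φ is false.
For instance, at m:
  At m: Dia (Box (not q and q) and q) requires Box (not q and q) and q at some successor in {v, z, t}.
    At v: Box (not q and q) and q is false.
    At z: Box (not q and q) and q is false.
    At t: Box (not q and q) and q is false.
  So Dia (Box (not q and q) and q) is false at m.
Satisfying worlds: none.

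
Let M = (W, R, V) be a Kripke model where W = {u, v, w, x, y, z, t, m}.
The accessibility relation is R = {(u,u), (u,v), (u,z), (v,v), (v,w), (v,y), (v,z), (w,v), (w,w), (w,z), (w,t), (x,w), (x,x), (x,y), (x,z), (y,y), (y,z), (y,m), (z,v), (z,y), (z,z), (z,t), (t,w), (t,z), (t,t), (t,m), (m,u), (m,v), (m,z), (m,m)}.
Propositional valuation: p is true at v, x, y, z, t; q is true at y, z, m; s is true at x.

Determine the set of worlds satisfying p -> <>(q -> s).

Recall that <>ψ holds at a world iff ψ holds at some accessible world.
Let φ = p -> <>(q -> s). Evaluate φ at each world:
  u (successors {u, v, z}): φ is true.
  v (successors {v, w, y, z}): φ is true.
  w (successors {v, w, z, t}): φ is true.
  x (successors {w, x, y, z}): φ is true.
  y (successors {y, z, m}): φ is false.
  z (successors {v, y, z, t}): φ is true.
  t (successors {w, z, t, m}): φ is true.
  m (successors {u, v, z, m}): φ is true.
For instance, at v:
  At v: p is true, <>(q -> s) is true, so p -> <>(q -> s) is true.
    At v: <>(q -> s) requires q -> s at some successor in {v, w, y, z}.
      q -> s holds at v, so <>(q -> s) is true at v.
Satisfying worlds: {u, v, w, x, z, t, m}

u, v, w, x, z, t, m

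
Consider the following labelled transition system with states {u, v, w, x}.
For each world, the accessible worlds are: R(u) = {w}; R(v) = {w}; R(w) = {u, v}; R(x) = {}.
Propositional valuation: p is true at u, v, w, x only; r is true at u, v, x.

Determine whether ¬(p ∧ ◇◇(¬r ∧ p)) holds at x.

At x: p ∧ ◇◇(¬r ∧ p) is false, so ¬(p ∧ ◇◇(¬r ∧ p)) is true.
  At x: p is true, ◇◇(¬r ∧ p) is false, so p ∧ ◇◇(¬r ∧ p) is false.
    At x: no accessible worlds, so ◇◇(¬r ∧ p) is false.

Yes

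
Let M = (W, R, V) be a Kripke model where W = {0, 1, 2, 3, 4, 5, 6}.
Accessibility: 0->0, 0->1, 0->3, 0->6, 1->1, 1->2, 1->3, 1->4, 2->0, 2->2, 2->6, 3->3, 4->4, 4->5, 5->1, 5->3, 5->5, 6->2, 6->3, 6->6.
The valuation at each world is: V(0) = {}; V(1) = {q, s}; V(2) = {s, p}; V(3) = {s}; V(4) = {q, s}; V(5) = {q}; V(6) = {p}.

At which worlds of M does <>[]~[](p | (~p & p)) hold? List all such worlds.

Let φ = <>[]~[](p | (~p & p)). Evaluate φ at each world:
  0 (successors {0, 1, 3, 6}): φ is true.
  1 (successors {1, 2, 3, 4}): φ is true.
  2 (successors {0, 2, 6}): φ is true.
  3 (successors {3}): φ is true.
  4 (successors {4, 5}): φ is true.
  5 (successors {1, 3, 5}): φ is true.
  6 (successors {2, 3, 6}): φ is true.
For instance, at 2:
  At 2: <>[]~[](p | (~p & p)) requires []~[](p | (~p & p)) at some successor in {0, 2, 6}.
    []~[](p | (~p & p)) holds at 0, so <>[]~[](p | (~p & p)) is true at 2.
      At 0: []~[](p | (~p & p)) requires ~[](p | (~p & p)) at every successor {0, 1, 3, 6}.
        At 0: ~[](p | (~p & p)) is true.
        At 1: ~[](p | (~p & p)) is true.
        At 3: ~[](p | (~p & p)) is true.
        At 6: ~[](p | (~p & p)) is true.
      So []~[](p | (~p & p)) is true at 0.
Satisfying worlds: {0, 1, 2, 3, 4, 5, 6}

0, 1, 2, 3, 4, 5, 6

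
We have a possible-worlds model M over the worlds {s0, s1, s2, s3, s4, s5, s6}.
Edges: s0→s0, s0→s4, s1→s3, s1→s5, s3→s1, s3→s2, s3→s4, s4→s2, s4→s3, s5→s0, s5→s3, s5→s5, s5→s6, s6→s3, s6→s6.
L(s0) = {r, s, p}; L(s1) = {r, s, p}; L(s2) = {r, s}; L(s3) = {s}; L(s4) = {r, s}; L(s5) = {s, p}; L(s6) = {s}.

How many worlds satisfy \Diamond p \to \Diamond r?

6

Recall that \Diamond ψ holds at a world iff ψ holds at some accessible world.
Let φ = \Diamond p \to \Diamond r. Evaluate φ at each world:
  s0 (successors {s0, s4}): φ is true.
  s1 (successors {s3, s5}): φ is false.
  s2 (successors ∅): φ is true.
  s3 (successors {s1, s2, s4}): φ is true.
  s4 (successors {s2, s3}): φ is true.
  s5 (successors {s0, s3, s5, s6}): φ is true.
  s6 (successors {s3, s6}): φ is true.
For instance, at s1:
  At s1: \Diamond p is true, \Diamond r is false, so \Diamond p \to \Diamond r is false.
    At s1: \Diamond p requires p at some successor in {s3, s5}.
      p holds at s5, so \Diamond p is true at s1.
    At s1: \Diamond r requires r at some successor in {s3, s5}.
      At s3: r is false.
      At s5: r is false.
    So \Diamond r is false at s1.
Satisfying worlds: {s0, s2, s3, s4, s5, s6}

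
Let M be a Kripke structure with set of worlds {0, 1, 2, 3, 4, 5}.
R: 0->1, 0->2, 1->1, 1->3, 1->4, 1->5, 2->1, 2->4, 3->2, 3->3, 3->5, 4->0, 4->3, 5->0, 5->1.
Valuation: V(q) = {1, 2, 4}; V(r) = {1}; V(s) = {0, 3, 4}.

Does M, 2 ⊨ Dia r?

Recall that Dia ψ holds at a world iff ψ holds at some accessible world.
At 2: Dia r requires r at some successor in {1, 4}.
  r holds at 1, so Dia r is true at 2.

Yes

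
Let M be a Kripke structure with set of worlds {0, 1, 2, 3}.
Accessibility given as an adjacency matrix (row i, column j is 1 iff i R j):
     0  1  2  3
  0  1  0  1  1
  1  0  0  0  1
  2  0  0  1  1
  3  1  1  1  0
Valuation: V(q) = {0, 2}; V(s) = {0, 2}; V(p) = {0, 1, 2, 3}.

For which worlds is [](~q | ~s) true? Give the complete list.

1

Let φ = [](~q | ~s). Evaluate φ at each world:
  0 (successors {0, 2, 3}): φ is false.
  1 (successors {3}): φ is true.
  2 (successors {2, 3}): φ is false.
  3 (successors {0, 1, 2}): φ is false.
For instance, at 0:
  At 0: [](~q | ~s) requires ~q | ~s at every successor {0, 2, 3}.
    ~q | ~s fails at 0, so [](~q | ~s) is false at 0.
Satisfying worlds: {1}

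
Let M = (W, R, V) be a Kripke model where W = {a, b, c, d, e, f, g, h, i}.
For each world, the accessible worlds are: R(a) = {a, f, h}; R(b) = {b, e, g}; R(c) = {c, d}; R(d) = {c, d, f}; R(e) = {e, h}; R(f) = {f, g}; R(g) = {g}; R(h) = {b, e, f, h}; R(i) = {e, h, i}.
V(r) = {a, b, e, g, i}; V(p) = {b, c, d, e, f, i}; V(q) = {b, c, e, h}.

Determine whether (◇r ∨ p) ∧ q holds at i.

At i: ◇r ∨ p is true, q is false, so (◇r ∨ p) ∧ q is false.
  At i: ◇r is true, p is true, so ◇r ∨ p is true.
    At i: ◇r requires r at some successor in {e, h, i}.
      r holds at e, so ◇r is true at i.

No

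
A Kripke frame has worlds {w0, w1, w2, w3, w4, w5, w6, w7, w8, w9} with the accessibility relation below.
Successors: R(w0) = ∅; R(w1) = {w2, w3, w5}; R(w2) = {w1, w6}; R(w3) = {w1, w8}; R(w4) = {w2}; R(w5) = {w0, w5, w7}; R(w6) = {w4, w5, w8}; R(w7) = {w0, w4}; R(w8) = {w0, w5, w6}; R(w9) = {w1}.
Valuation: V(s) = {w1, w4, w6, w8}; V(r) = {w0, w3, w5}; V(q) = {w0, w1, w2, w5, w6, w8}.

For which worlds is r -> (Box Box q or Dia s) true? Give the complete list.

w0, w1, w2, w3, w4, w6, w7, w8, w9

Let φ = r -> (Box Box q or Dia s). Evaluate φ at each world:
  w0 (successors ∅): φ is true.
  w1 (successors {w2, w3, w5}): φ is true.
  w2 (successors {w1, w6}): φ is true.
  w3 (successors {w1, w8}): φ is true.
  w4 (successors {w2}): φ is true.
  w5 (successors {w0, w5, w7}): φ is false.
  w6 (successors {w4, w5, w8}): φ is true.
  w7 (successors {w0, w4}): φ is true.
  w8 (successors {w0, w5, w6}): φ is true.
  w9 (successors {w1}): φ is true.
For instance, at w6:
  At w6: r is false, Box Box q or Dia s is true, so r -> (Box Box q or Dia s) is true.
    At w6: Box Box q is false, Dia s is true, so Box Box q or Dia s is true.
      At w6: Box Box q requires Box q at every successor {w4, w5, w8}.
        Box q fails at w5, so Box Box q is false at w6.
      At w6: Dia s requires s at some successor in {w4, w5, w8}.
        s holds at w4, so Dia s is true at w6.
Satisfying worlds: {w0, w1, w2, w3, w4, w6, w7, w8, w9}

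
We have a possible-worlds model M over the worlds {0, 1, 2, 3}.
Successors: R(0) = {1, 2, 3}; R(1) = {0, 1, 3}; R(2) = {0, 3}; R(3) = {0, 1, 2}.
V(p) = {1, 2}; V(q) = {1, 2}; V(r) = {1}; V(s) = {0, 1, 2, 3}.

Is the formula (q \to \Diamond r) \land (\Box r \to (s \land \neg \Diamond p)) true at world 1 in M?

At 1: q \to \Diamond r is true, \Box r \to (s \land \neg \Diamond p) is true, so (q \to \Diamond r) \land (\Box r \to (s \land \neg \Diamond p)) is true.
  At 1: q is true, \Diamond r is true, so q \to \Diamond r is true.
    At 1: \Diamond r requires r at some successor in {0, 1, 3}.
      r holds at 1, so \Diamond r is true at 1.
  At 1: \Box r is false, s \land \neg \Diamond p is false, so \Box r \to (s \land \neg \Diamond p) is true.
    At 1: \Box r requires r at every successor {0, 1, 3}.
      r fails at 0, so \Box r is false at 1.
    At 1: s is true, \neg \Diamond p is false, so s \land \neg \Diamond p is false.
      At 1: \Diamond p is true, so \neg \Diamond p is false.

Yes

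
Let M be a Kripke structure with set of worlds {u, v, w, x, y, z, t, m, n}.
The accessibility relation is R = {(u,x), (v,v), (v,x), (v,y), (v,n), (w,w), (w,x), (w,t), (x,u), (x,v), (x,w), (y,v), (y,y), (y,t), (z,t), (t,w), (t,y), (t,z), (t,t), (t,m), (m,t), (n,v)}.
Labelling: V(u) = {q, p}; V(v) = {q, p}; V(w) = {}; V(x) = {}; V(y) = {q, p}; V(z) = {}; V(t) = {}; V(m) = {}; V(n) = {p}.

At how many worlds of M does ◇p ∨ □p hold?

5

Recall that □ψ holds at a world iff ψ holds at every accessible world, and ◇ψ holds iff ψ holds at some accessible world.
Let φ = ◇p ∨ □p. Evaluate φ at each world:
  u (successors {x}): φ is false.
  v (successors {v, x, y, n}): φ is true.
  w (successors {w, x, t}): φ is false.
  x (successors {u, v, w}): φ is true.
  y (successors {v, y, t}): φ is true.
  z (successors {t}): φ is false.
  t (successors {w, y, z, t, m}): φ is true.
  m (successors {t}): φ is false.
  n (successors {v}): φ is true.
For instance, at x:
  At x: ◇p is true, □p is false, so ◇p ∨ □p is true.
    At x: ◇p requires p at some successor in {u, v, w}.
      p holds at u, so ◇p is true at x.
    At x: □p requires p at every successor {u, v, w}.
      p fails at w, so □p is false at x.
Satisfying worlds: {v, x, y, t, n}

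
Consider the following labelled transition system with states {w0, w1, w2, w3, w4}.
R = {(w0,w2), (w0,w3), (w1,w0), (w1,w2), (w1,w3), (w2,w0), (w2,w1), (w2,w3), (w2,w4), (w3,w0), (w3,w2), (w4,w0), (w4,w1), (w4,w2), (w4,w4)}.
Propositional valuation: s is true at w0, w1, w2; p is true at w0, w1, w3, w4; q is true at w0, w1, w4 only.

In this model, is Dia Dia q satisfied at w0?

Yes

At w0: Dia Dia q requires Dia q at some successor in {w2, w3}.
  Dia q holds at w2, so Dia Dia q is true at w0.
    At w2: Dia q requires q at some successor in {w0, w1, w3, w4}.
      q holds at w0, so Dia q is true at w2.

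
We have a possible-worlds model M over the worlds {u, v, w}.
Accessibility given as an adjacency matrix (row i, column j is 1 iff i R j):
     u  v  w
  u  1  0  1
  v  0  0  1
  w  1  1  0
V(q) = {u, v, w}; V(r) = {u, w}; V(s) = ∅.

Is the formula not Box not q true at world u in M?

Yes

At u: Box not q is false, so not Box not q is true.
  At u: Box not q requires not q at every successor {u, w}.
    not q fails at u, so Box not q is false at u.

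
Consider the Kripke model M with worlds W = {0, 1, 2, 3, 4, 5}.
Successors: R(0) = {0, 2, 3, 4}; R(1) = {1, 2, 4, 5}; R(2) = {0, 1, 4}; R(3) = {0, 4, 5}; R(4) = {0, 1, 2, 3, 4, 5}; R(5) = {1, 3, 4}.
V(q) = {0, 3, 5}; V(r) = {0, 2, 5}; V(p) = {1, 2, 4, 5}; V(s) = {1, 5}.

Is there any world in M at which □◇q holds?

Let φ = □◇q. Evaluate φ at each world:
  0 (successors {0, 2, 3, 4}): φ is true.
  1 (successors {1, 2, 4, 5}): φ is true.
  2 (successors {0, 1, 4}): φ is true.
  3 (successors {0, 4, 5}): φ is true.
  4 (successors {0, 1, 2, 3, 4, 5}): φ is true.
  5 (successors {1, 3, 4}): φ is true.
Detail at 0 (witness):
  At 0: □◇q requires ◇q at every successor {0, 2, 3, 4}.
    At 0: ◇q is true.
    At 2: ◇q is true.
    At 3: ◇q is true.
    At 4: ◇q is true.
  So □◇q is true at 0.

Yes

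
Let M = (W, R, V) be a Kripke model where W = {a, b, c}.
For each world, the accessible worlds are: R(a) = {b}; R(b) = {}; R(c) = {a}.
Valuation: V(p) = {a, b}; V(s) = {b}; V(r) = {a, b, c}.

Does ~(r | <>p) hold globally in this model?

Recall that <>ψ holds at a world iff ψ holds at some accessible world.
Let φ = ~(r | <>p). Evaluate φ at each world:
  a (successors {b}): φ is false.
  b (successors ∅): φ is false.
  c (successors {a}): φ is false.
Detail at a (counterexample):
  At a: r | <>p is true, so ~(r | <>p) is false.
    At a: r is true, <>p is true, so r | <>p is true.
      At a: <>p requires p at some successor in {b}.
        p holds at b, so <>p is true at a.

No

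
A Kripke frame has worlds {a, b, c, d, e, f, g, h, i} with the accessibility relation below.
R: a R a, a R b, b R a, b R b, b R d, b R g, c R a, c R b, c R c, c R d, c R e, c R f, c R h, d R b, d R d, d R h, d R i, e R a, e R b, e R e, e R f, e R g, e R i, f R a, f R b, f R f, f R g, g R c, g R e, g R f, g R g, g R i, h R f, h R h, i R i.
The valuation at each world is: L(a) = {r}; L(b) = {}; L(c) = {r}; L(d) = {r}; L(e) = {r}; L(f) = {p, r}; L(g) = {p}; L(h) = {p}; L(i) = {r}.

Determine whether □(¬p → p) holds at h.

Yes

At h: □(¬p → p) requires ¬p → p at every successor {f, h}.
  At f: ¬p → p is true.
  At h: ¬p → p is true.
So □(¬p → p) is true at h.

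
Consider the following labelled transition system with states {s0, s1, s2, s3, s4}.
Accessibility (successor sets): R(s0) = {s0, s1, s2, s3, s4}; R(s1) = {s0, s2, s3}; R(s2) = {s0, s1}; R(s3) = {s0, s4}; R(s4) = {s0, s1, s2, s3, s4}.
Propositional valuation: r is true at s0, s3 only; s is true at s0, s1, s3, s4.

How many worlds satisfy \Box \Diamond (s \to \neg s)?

Let φ = \Box \Diamond (s \to \neg s). Evaluate φ at each world:
  s0 (successors {s0, s1, s2, s3, s4}): φ is false.
  s1 (successors {s0, s2, s3}): φ is false.
  s2 (successors {s0, s1}): φ is true.
  s3 (successors {s0, s4}): φ is true.
  s4 (successors {s0, s1, s2, s3, s4}): φ is false.
For instance, at s4:
  At s4: \Box \Diamond (s \to \neg s) requires \Diamond (s \to \neg s) at every successor {s0, s1, s2, s3, s4}.
    \Diamond (s \to \neg s) fails at s2, so \Box \Diamond (s \to \neg s) is false at s4.
      At s2: \Diamond (s \to \neg s) requires s \to \neg s at some successor in {s0, s1}.
        At s0: s \to \neg s is false.
        At s1: s \to \neg s is false.
      So \Diamond (s \to \neg s) is false at s2.
Satisfying worlds: {s2, s3}

2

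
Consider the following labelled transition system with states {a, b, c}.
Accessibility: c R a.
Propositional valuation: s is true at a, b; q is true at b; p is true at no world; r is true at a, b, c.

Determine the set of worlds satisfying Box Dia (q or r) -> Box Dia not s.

Recall that Box ψ holds at a world iff ψ holds at every accessible world, and Dia ψ holds iff ψ holds at some accessible world.
Let φ = Box Dia (q or r) -> Box Dia not s. Evaluate φ at each world:
  a (successors ∅): φ is true.
  b (successors ∅): φ is true.
  c (successors {a}): φ is true.
For instance, at c:
  At c: Box Dia (q or r) is false, Box Dia not s is false, so Box Dia (q or r) -> Box Dia not s is true.
    At c: Box Dia (q or r) requires Dia (q or r) at every successor {a}.
      Dia (q or r) fails at a, so Box Dia (q or r) is false at c.
    At c: Box Dia not s requires Dia not s at every successor {a}.
      Dia not s fails at a, so Box Dia not s is false at c.
Satisfying worlds: {a, b, c}

a, b, c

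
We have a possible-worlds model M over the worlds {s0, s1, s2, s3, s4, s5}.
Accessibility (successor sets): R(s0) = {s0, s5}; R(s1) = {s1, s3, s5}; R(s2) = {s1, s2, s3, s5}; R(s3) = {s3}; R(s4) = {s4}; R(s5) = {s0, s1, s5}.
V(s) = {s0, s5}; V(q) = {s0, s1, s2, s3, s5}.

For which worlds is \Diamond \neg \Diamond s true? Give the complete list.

s1, s2, s3, s4

Let φ = \Diamond \neg \Diamond s. Evaluate φ at each world:
  s0 (successors {s0, s5}): φ is false.
  s1 (successors {s1, s3, s5}): φ is true.
  s2 (successors {s1, s2, s3, s5}): φ is true.
  s3 (successors {s3}): φ is true.
  s4 (successors {s4}): φ is true.
  s5 (successors {s0, s1, s5}): φ is false.
For instance, at s0:
  At s0: \Diamond \neg \Diamond s requires \neg \Diamond s at some successor in {s0, s5}.
    At s0: \neg \Diamond s is false.
    At s5: \neg \Diamond s is false.
  So \Diamond \neg \Diamond s is false at s0.
Satisfying worlds: {s1, s2, s3, s4}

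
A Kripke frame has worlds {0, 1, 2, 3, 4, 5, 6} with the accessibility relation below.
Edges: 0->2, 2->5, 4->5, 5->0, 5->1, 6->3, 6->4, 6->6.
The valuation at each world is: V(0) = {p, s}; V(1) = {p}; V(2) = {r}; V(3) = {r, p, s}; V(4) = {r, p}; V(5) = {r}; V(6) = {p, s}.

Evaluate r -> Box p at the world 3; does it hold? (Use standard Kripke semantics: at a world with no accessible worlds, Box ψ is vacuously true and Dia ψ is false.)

Yes

At 3: r is true, Box p is true, so r -> Box p is true.
  At 3: no accessible worlds, so Box p holds vacuously.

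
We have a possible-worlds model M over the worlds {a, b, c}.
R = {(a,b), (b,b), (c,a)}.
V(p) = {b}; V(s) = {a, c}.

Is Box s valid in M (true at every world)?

No

Let φ = Box s. Evaluate φ at each world:
  a (successors {b}): φ is false.
  b (successors {b}): φ is false.
  c (successors {a}): φ is true.
Detail at a (counterexample):
  At a: Box s requires s at every successor {b}.
    s fails at b, so Box s is false at a.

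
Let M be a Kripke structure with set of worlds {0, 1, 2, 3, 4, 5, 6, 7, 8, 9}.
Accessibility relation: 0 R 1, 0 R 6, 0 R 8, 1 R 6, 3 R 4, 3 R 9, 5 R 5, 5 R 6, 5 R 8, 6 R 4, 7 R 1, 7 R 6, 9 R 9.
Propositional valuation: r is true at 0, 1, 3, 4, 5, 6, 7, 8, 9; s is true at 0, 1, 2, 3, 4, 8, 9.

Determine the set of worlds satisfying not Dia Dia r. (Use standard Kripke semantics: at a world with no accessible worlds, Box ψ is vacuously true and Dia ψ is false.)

2, 4, 6, 8

Let φ = not Dia Dia r. Evaluate φ at each world:
  0 (successors {1, 6, 8}): φ is false.
  1 (successors {6}): φ is false.
  2 (successors ∅): φ is true.
  3 (successors {4, 9}): φ is false.
  4 (successors ∅): φ is true.
  5 (successors {5, 6, 8}): φ is false.
  6 (successors {4}): φ is true.
  7 (successors {1, 6}): φ is false.
  8 (successors ∅): φ is true.
  9 (successors {9}): φ is false.
For instance, at 0:
  At 0: Dia Dia r is true, so not Dia Dia r is false.
    At 0: Dia Dia r requires Dia r at some successor in {1, 6, 8}.
      Dia r holds at 1, so Dia Dia r is true at 0.
Satisfying worlds: {2, 4, 6, 8}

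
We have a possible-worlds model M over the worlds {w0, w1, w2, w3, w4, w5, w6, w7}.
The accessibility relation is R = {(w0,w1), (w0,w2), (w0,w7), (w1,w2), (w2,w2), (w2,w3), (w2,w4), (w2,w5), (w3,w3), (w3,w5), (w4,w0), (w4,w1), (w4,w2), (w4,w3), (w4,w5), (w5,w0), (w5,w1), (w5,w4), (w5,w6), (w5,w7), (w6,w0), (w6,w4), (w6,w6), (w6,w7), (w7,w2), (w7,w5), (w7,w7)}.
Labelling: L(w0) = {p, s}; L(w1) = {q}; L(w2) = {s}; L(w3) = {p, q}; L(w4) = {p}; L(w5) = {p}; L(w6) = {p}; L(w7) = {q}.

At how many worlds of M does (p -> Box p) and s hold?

Let φ = (p -> Box p) and s. Evaluate φ at each world:
  w0 (successors {w1, w2, w7}): φ is false.
  w1 (successors {w2}): φ is false.
  w2 (successors {w2, w3, w4, w5}): φ is true.
  w3 (successors {w3, w5}): φ is false.
  w4 (successors {w0, w1, w2, w3, w5}): φ is false.
  w5 (successors {w0, w1, w4, w6, w7}): φ is false.
  w6 (successors {w0, w4, w6, w7}): φ is false.
  w7 (successors {w2, w5, w7}): φ is false.
For instance, at w0:
  At w0: p -> Box p is false, s is true, so (p -> Box p) and s is false.
    At w0: p is true, Box p is false, so p -> Box p is false.
      At w0: Box p requires p at every successor {w1, w2, w7}.
        p fails at w1, so Box p is false at w0.
Satisfying worlds: {w2}

1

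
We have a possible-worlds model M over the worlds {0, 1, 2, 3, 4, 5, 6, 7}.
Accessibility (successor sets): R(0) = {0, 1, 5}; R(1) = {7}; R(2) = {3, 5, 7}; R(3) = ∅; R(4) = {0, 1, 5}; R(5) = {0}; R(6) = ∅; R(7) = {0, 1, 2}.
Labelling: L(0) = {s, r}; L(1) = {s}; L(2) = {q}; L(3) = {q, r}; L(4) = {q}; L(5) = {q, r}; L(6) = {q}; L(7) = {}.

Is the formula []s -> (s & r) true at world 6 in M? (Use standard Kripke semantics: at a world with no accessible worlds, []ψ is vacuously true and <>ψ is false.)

No

At 6: []s is true, s & r is false, so []s -> (s & r) is false.
  At 6: no accessible worlds, so []s holds vacuously.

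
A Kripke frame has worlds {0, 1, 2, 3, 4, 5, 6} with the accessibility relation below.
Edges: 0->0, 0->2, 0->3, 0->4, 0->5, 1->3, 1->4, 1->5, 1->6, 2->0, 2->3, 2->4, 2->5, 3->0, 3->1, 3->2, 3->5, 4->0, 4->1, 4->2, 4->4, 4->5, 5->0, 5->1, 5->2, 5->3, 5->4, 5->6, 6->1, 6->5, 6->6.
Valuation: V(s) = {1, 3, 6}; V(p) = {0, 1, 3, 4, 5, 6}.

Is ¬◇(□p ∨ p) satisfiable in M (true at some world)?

No

Let φ = ¬◇(□p ∨ p). Evaluate φ at each world:
  0 (successors {0, 2, 3, 4, 5}): φ is false.
  1 (successors {3, 4, 5, 6}): φ is false.
  2 (successors {0, 3, 4, 5}): φ is false.
  3 (successors {0, 1, 2, 5}): φ is false.
  4 (successors {0, 1, 2, 4, 5}): φ is false.
  5 (successors {0, 1, 2, 3, 4, 6}): φ is false.
  6 (successors {1, 5, 6}): φ is false.
For instance, at 5:
  At 5: ◇(□p ∨ p) is true, so ¬◇(□p ∨ p) is false.
    At 5: ◇(□p ∨ p) requires □p ∨ p at some successor in {0, 1, 2, 3, 4, 6}.
      □p ∨ p holds at 0, so ◇(□p ∨ p) is true at 5.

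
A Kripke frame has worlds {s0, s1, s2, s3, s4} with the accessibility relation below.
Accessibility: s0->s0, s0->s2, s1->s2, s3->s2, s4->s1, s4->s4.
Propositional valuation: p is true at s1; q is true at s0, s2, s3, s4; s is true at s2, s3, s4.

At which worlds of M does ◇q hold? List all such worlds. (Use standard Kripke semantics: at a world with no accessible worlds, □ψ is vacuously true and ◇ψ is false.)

s0, s1, s3, s4

Let φ = ◇q. Evaluate φ at each world:
  s0 (successors {s0, s2}): φ is true.
  s1 (successors {s2}): φ is true.
  s2 (successors ∅): φ is false.
  s3 (successors {s2}): φ is true.
  s4 (successors {s1, s4}): φ is true.
For instance, at s0:
  At s0: ◇q requires q at some successor in {s0, s2}.
    q holds at s0, so ◇q is true at s0.
Satisfying worlds: {s0, s1, s3, s4}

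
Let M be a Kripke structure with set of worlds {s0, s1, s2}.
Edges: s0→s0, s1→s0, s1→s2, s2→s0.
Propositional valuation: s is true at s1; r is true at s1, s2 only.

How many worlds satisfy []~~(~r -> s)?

0

Let φ = []~~(~r -> s). Evaluate φ at each world:
  s0 (successors {s0}): φ is false.
  s1 (successors {s0, s2}): φ is false.
  s2 (successors {s0}): φ is false.
For instance, at s0:
  At s0: []~~(~r -> s) requires ~~(~r -> s) at every successor {s0}.
    ~~(~r -> s) fails at s0, so []~~(~r -> s) is false at s0.
Satisfying worlds: none.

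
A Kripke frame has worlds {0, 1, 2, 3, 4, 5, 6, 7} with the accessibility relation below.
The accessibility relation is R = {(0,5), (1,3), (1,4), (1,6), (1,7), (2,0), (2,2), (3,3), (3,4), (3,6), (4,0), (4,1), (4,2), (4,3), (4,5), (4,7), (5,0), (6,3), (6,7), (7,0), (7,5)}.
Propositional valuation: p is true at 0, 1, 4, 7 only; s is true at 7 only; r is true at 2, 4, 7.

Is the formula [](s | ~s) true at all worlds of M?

Let φ = [](s | ~s). Evaluate φ at each world:
  0 (successors {5}): φ is true.
  1 (successors {3, 4, 6, 7}): φ is true.
  2 (successors {0, 2}): φ is true.
  3 (successors {3, 4, 6}): φ is true.
  4 (successors {0, 1, 2, 3, 5, 7}): φ is true.
  5 (successors {0}): φ is true.
  6 (successors {3, 7}): φ is true.
  7 (successors {0, 5}): φ is true.
For instance, at 7:
  At 7: [](s | ~s) requires s | ~s at every successor {0, 5}.
    At 0: s | ~s is true.
    At 5: s | ~s is true.
  So [](s | ~s) is true at 7.

Yes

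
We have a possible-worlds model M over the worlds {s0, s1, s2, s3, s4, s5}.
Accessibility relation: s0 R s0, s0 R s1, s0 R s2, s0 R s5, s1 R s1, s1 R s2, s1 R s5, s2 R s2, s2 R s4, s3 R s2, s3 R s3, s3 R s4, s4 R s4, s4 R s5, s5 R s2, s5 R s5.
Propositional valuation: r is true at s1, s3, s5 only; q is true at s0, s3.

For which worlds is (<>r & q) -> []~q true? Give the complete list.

s1, s2, s4, s5

Let φ = (<>r & q) -> []~q. Evaluate φ at each world:
  s0 (successors {s0, s1, s2, s5}): φ is false.
  s1 (successors {s1, s2, s5}): φ is true.
  s2 (successors {s2, s4}): φ is true.
  s3 (successors {s2, s3, s4}): φ is false.
  s4 (successors {s4, s5}): φ is true.
  s5 (successors {s2, s5}): φ is true.
For instance, at s2:
  At s2: <>r & q is false, []~q is true, so (<>r & q) -> []~q is true.
    At s2: <>r is false, q is false, so <>r & q is false.
      At s2: <>r requires r at some successor in {s2, s4}.
        At s2: r is false.
        At s4: r is false.
      So <>r is false at s2.
    At s2: []~q requires ~q at every successor {s2, s4}.
      At s2: ~q is true.
      At s4: ~q is true.
    So []~q is true at s2.
Satisfying worlds: {s1, s2, s4, s5}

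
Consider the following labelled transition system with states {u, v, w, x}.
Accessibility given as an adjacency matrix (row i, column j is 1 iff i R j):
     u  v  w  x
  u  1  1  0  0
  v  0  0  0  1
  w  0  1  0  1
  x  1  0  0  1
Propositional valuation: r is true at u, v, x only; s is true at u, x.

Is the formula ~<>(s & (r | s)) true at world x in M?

At x: <>(s & (r | s)) is true, so ~<>(s & (r | s)) is false.
  At x: <>(s & (r | s)) requires s & (r | s) at some successor in {u, x}.
    s & (r | s) holds at u, so <>(s & (r | s)) is true at x.

No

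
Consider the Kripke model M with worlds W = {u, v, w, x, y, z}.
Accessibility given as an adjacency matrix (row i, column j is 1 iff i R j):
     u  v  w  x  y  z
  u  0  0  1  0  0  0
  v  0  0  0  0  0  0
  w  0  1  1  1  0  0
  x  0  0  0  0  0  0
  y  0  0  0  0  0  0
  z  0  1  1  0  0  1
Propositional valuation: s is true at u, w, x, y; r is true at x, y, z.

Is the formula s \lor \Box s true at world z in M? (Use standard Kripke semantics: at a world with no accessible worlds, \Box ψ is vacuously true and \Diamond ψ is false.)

No

At z: s is false, \Box s is false, so s \lor \Box s is false.
  At z: \Box s requires s at every successor {v, w, z}.
    s fails at v, so \Box s is false at z.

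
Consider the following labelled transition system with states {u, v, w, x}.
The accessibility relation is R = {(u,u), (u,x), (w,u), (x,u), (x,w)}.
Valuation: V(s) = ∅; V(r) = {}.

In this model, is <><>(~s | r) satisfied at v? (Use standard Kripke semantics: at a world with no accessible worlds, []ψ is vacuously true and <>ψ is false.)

No

Recall that <>ψ holds at a world iff ψ holds at some accessible world.
At v: no accessible worlds, so <><>(~s | r) is false.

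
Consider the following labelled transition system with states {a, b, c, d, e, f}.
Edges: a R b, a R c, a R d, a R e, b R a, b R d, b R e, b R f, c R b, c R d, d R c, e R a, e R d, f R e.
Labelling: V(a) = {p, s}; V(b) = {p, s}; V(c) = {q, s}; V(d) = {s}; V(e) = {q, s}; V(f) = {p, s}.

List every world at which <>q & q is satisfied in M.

none

Let φ = <>q & q. Evaluate φ at each world:
  a (successors {b, c, d, e}): φ is false.
  b (successors {a, d, e, f}): φ is false.
  c (successors {b, d}): φ is false.
  d (successors {c}): φ is false.
  e (successors {a, d}): φ is false.
  f (successors {e}): φ is false.
For instance, at b:
  At b: <>q is true, q is false, so <>q & q is false.
    At b: <>q requires q at some successor in {a, d, e, f}.
      q holds at e, so <>q is true at b.
Satisfying worlds: none.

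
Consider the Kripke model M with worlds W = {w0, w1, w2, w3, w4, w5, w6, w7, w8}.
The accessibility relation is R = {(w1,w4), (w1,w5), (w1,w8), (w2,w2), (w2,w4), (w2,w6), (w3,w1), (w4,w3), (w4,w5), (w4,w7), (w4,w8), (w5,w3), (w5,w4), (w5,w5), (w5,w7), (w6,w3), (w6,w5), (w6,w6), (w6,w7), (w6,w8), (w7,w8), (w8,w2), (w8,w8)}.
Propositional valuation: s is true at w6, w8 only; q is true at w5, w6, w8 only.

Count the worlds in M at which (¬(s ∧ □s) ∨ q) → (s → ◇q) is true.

Let φ = (¬(s ∧ □s) ∨ q) → (s → ◇q). Evaluate φ at each world:
  w0 (successors ∅): φ is true.
  w1 (successors {w4, w5, w8}): φ is true.
  w2 (successors {w2, w4, w6}): φ is true.
  w3 (successors {w1}): φ is true.
  w4 (successors {w3, w5, w7, w8}): φ is true.
  w5 (successors {w3, w4, w5, w7}): φ is true.
  w6 (successors {w3, w5, w6, w7, w8}): φ is true.
  w7 (successors {w8}): φ is true.
  w8 (successors {w2, w8}): φ is true.
For instance, at w8:
  At w8: ¬(s ∧ □s) ∨ q is true, s → ◇q is true, so (¬(s ∧ □s) ∨ q) → (s → ◇q) is true.
    At w8: ¬(s ∧ □s) is true, q is true, so ¬(s ∧ □s) ∨ q is true.
      At w8: s ∧ □s is false, so ¬(s ∧ □s) is true.
    At w8: s is true, ◇q is true, so s → ◇q is true.
      At w8: ◇q requires q at some successor in {w2, w8}.
        q holds at w8, so ◇q is true at w8.
Satisfying worlds: {w0, w1, w2, w3, w4, w5, w6, w7, w8}

9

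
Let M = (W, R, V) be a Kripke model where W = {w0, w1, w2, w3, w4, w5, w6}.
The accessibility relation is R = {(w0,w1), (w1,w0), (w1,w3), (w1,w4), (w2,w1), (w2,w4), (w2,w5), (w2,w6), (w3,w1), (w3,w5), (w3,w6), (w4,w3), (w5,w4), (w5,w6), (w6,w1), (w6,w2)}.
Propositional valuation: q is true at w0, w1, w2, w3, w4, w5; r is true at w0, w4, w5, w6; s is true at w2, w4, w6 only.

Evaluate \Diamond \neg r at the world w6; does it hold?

At w6: \Diamond \neg r requires \neg r at some successor in {w1, w2}.
  \neg r holds at w1, so \Diamond \neg r is true at w6.

Yes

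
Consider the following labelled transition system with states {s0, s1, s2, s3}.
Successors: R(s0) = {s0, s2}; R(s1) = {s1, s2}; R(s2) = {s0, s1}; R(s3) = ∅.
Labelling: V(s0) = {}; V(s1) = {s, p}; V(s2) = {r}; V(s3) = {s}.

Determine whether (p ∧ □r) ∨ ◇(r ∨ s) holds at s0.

At s0: p ∧ □r is false, ◇(r ∨ s) is true, so (p ∧ □r) ∨ ◇(r ∨ s) is true.
  At s0: p is false, □r is false, so p ∧ □r is false.
    At s0: □r requires r at every successor {s0, s2}.
      r fails at s0, so □r is false at s0.
  At s0: ◇(r ∨ s) requires r ∨ s at some successor in {s0, s2}.
    r ∨ s holds at s2, so ◇(r ∨ s) is true at s0.

Yes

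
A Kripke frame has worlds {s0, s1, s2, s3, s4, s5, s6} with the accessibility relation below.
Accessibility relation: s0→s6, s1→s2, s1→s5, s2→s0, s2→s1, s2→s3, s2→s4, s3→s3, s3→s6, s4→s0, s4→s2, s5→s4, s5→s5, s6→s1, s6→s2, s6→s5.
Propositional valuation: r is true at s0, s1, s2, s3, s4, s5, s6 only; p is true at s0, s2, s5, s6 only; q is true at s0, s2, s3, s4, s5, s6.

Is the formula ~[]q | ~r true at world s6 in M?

At s6: ~[]q is true, ~r is false, so ~[]q | ~r is true.
  At s6: []q is false, so ~[]q is true.
    At s6: []q requires q at every successor {s1, s2, s5}.
      q fails at s1, so []q is false at s6.

Yes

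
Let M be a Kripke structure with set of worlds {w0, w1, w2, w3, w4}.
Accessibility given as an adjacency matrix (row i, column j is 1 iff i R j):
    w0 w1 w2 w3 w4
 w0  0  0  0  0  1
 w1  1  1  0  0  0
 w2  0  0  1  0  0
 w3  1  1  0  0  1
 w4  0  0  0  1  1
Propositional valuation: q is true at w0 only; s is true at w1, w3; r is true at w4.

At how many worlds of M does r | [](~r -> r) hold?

2

Let φ = r | [](~r -> r). Evaluate φ at each world:
  w0 (successors {w4}): φ is true.
  w1 (successors {w0, w1}): φ is false.
  w2 (successors {w2}): φ is false.
  w3 (successors {w0, w1, w4}): φ is false.
  w4 (successors {w3, w4}): φ is true.
For instance, at w0:
  At w0: r is false, [](~r -> r) is true, so r | [](~r -> r) is true.
    At w0: [](~r -> r) requires ~r -> r at every successor {w4}.
      At w4: ~r -> r is true.
    So [](~r -> r) is true at w0.
Satisfying worlds: {w0, w4}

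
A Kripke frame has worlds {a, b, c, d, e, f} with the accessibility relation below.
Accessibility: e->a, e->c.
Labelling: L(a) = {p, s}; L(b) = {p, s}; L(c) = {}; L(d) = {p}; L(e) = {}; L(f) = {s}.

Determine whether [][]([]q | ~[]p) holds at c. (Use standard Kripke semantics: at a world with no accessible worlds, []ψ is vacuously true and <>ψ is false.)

At c: no accessible worlds, so [][]([]q | ~[]p) holds vacuously.

Yes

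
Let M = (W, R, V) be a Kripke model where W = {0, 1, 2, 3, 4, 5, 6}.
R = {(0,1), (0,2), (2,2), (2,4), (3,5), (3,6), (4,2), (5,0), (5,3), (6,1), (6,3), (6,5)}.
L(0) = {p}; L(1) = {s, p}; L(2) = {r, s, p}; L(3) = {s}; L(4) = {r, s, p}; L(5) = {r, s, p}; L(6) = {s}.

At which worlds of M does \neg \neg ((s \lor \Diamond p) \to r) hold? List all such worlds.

Let φ = \neg \neg ((s \lor \Diamond p) \to r). Evaluate φ at each world:
  0 (successors {1, 2}): φ is false.
  1 (successors ∅): φ is false.
  2 (successors {2, 4}): φ is true.
  3 (successors {5, 6}): φ is false.
  4 (successors {2}): φ is true.
  5 (successors {0, 3}): φ is true.
  6 (successors {1, 3, 5}): φ is false.
For instance, at 0:
  At 0: \neg ((s \lor \Diamond p) \to r) is true, so \neg \neg ((s \lor \Diamond p) \to r) is false.
    At 0: (s \lor \Diamond p) \to r is false, so \neg ((s \lor \Diamond p) \to r) is true.
      At 0: s \lor \Diamond p is true, r is false, so (s \lor \Diamond p) \to r is false.
Satisfying worlds: {2, 4, 5}

2, 4, 5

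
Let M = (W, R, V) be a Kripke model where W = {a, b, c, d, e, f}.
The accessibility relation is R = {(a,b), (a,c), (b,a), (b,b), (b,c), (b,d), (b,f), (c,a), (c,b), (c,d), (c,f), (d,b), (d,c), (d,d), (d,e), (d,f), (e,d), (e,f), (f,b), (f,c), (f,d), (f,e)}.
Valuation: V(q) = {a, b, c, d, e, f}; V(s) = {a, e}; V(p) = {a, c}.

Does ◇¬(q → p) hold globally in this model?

Yes

Let φ = ◇¬(q → p). Evaluate φ at each world:
  a (successors {b, c}): φ is true.
  b (successors {a, b, c, d, f}): φ is true.
  c (successors {a, b, d, f}): φ is true.
  d (successors {b, c, d, e, f}): φ is true.
  e (successors {d, f}): φ is true.
  f (successors {b, c, d, e}): φ is true.
For instance, at e:
  At e: ◇¬(q → p) requires ¬(q → p) at some successor in {d, f}.
    ¬(q → p) holds at d, so ◇¬(q → p) is true at e.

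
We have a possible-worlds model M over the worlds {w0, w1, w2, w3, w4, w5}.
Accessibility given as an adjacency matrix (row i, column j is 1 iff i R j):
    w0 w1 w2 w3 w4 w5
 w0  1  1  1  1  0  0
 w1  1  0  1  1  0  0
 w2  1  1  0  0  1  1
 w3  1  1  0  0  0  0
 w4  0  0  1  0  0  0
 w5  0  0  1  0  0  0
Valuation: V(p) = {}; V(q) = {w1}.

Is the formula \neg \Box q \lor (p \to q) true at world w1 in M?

Yes

At w1: \neg \Box q is true, p \to q is true, so \neg \Box q \lor (p \to q) is true.
  At w1: \Box q is false, so \neg \Box q is true.
    At w1: \Box q requires q at every successor {w0, w2, w3}.
      q fails at w0, so \Box q is false at w1.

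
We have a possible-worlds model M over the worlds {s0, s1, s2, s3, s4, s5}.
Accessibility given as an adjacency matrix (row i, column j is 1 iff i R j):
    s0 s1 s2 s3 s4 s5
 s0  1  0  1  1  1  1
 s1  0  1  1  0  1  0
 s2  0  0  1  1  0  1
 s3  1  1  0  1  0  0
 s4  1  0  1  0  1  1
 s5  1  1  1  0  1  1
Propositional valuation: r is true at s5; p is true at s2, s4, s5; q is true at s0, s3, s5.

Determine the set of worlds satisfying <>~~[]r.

none

Let φ = <>~~[]r. Evaluate φ at each world:
  s0 (successors {s0, s2, s3, s4, s5}): φ is false.
  s1 (successors {s1, s2, s4}): φ is false.
  s2 (successors {s2, s3, s5}): φ is false.
  s3 (successors {s0, s1, s3}): φ is false.
  s4 (successors {s0, s2, s4, s5}): φ is false.
  s5 (successors {s0, s1, s2, s4, s5}): φ is false.
For instance, at s0:
  At s0: <>~~[]r requires ~~[]r at some successor in {s0, s2, s3, s4, s5}.
    At s0: ~~[]r is false.
    At s2: ~~[]r is false.
    At s3: ~~[]r is false.
    At s4: ~~[]r is false.
    At s5: ~~[]r is false.
  So <>~~[]r is false at s0.
Satisfying worlds: none.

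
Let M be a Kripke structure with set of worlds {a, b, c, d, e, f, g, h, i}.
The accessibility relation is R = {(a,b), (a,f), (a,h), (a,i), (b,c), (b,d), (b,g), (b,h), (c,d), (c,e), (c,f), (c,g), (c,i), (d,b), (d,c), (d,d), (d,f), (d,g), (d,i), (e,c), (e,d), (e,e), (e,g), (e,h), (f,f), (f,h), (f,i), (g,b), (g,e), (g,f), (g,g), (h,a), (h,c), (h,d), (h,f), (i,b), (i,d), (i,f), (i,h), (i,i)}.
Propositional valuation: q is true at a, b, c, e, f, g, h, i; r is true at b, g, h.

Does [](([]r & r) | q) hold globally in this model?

Recall that []ψ holds at a world iff ψ holds at every accessible world, and <>ψ holds iff ψ holds at some accessible world.
Let φ = [](([]r & r) | q). Evaluate φ at each world:
  a (successors {b, f, h, i}): φ is true.
  b (successors {c, d, g, h}): φ is false.
  c (successors {d, e, f, g, i}): φ is false.
  d (successors {b, c, d, f, g, i}): φ is false.
  e (successors {c, d, e, g, h}): φ is false.
  f (successors {f, h, i}): φ is true.
  g (successors {b, e, f, g}): φ is true.
  h (successors {a, c, d, f}): φ is false.
  i (successors {b, d, f, h, i}): φ is false.
Detail at b (counterexample):
  At b: [](([]r & r) | q) requires ([]r & r) | q at every successor {c, d, g, h}.
    ([]r & r) | q fails at d, so [](([]r & r) | q) is false at b.
      At d: []r & r is false, q is false, so ([]r & r) | q is false.

No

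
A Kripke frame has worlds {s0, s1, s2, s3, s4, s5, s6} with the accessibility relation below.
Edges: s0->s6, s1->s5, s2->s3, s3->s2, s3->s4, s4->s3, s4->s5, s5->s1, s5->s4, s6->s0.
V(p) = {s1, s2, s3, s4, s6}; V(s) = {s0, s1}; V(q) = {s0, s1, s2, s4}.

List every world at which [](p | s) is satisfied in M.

s0, s2, s3, s5, s6

Let φ = [](p | s). Evaluate φ at each world:
  s0 (successors {s6}): φ is true.
  s1 (successors {s5}): φ is false.
  s2 (successors {s3}): φ is true.
  s3 (successors {s2, s4}): φ is true.
  s4 (successors {s3, s5}): φ is false.
  s5 (successors {s1, s4}): φ is true.
  s6 (successors {s0}): φ is true.
For instance, at s1:
  At s1: [](p | s) requires p | s at every successor {s5}.
    p | s fails at s5, so [](p | s) is false at s1.
Satisfying worlds: {s0, s2, s3, s5, s6}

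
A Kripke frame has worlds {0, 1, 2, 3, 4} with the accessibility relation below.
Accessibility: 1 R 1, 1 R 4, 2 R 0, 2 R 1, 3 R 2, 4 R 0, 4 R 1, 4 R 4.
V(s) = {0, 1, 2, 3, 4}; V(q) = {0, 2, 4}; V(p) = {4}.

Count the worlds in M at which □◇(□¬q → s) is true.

Let φ = □◇(□¬q → s). Evaluate φ at each world:
  0 (successors ∅): φ is true.
  1 (successors {1, 4}): φ is true.
  2 (successors {0, 1}): φ is false.
  3 (successors {2}): φ is true.
  4 (successors {0, 1, 4}): φ is false.
For instance, at 3:
  At 3: □◇(□¬q → s) requires ◇(□¬q → s) at every successor {2}.
      At 2: ◇(□¬q → s) requires □¬q → s at some successor in {0, 1}.
        □¬q → s holds at 0, so ◇(□¬q → s) is true at 2.
  So □◇(□¬q → s) is true at 3.
Satisfying worlds: {0, 1, 3}

3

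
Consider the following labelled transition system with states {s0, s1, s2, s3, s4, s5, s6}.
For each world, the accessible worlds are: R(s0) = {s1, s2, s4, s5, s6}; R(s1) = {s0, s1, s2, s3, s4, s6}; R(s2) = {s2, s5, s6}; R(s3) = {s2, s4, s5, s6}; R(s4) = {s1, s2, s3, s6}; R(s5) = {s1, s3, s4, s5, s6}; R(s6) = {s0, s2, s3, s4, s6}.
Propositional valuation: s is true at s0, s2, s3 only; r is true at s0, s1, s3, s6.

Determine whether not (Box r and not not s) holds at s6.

Yes

At s6: Box r and not not s is false, so not (Box r and not not s) is true.
  At s6: Box r is false, not not s is false, so Box r and not not s is false.
    At s6: Box r requires r at every successor {s0, s2, s3, s4, s6}.
      r fails at s2, so Box r is false at s6.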